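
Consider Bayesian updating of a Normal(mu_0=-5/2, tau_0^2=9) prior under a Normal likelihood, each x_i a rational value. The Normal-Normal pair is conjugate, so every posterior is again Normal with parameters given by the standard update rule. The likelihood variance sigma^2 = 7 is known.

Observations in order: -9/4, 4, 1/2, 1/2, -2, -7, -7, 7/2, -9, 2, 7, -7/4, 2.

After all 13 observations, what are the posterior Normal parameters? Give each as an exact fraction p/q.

mu_0=-103/124, tau_0^2=63/124

obs 1: x=-9/4 → posterior Normal(-151/64, 63/16)
obs 2: x=4 → posterior Normal(-7/100, 63/25)
obs 3: x=1/2 → posterior Normal(11/136, 63/34)
obs 4: x=1/2 → posterior Normal(29/172, 63/43)
obs 5: x=-2 → posterior Normal(-43/208, 63/52)
obs 6: x=-7 → posterior Normal(-295/244, 63/61)
obs 7: x=-7 → posterior Normal(-547/280, 9/10)
obs 8: x=7/2 → posterior Normal(-421/316, 63/79)
obs 9: x=-9 → posterior Normal(-745/352, 63/88)
obs 10: x=2 → posterior Normal(-673/388, 63/97)
obs 11: x=7 → posterior Normal(-421/424, 63/106)
obs 12: x=-7/4 → posterior Normal(-121/115, 63/115)
obs 13: x=2 → posterior Normal(-103/124, 63/124)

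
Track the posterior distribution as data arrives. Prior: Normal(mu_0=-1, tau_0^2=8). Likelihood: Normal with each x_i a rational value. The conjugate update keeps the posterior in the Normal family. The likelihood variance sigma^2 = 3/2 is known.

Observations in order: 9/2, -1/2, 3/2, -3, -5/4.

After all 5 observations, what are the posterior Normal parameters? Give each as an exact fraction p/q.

mu_0=17/83, tau_0^2=24/83

obs 1: x=9/2 → posterior Normal(69/19, 24/19)
obs 2: x=-1/2 → posterior Normal(61/35, 24/35)
obs 3: x=3/2 → posterior Normal(5/3, 8/17)
obs 4: x=-3 → posterior Normal(37/67, 24/67)
obs 5: x=-5/4 → posterior Normal(17/83, 24/83)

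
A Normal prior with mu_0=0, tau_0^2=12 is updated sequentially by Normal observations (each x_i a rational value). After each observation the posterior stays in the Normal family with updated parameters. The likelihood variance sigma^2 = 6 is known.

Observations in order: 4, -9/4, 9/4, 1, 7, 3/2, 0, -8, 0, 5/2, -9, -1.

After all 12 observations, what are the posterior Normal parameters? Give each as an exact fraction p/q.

mu_0=-4/25, tau_0^2=12/25

obs 1: x=4 → posterior Normal(8/3, 4)
obs 2: x=-9/4 → posterior Normal(7/10, 12/5)
obs 3: x=9/4 → posterior Normal(8/7, 12/7)
obs 4: x=1 → posterior Normal(10/9, 4/3)
obs 5: x=7 → posterior Normal(24/11, 12/11)
obs 6: x=3/2 → posterior Normal(27/13, 12/13)
obs 7: x=0 → posterior Normal(9/5, 4/5)
obs 8: x=-8 → posterior Normal(11/17, 12/17)
obs 9: x=0 → posterior Normal(11/19, 12/19)
obs 10: x=5/2 → posterior Normal(16/21, 4/7)
obs 11: x=-9 → posterior Normal(-2/23, 12/23)
obs 12: x=-1 → posterior Normal(-4/25, 12/25)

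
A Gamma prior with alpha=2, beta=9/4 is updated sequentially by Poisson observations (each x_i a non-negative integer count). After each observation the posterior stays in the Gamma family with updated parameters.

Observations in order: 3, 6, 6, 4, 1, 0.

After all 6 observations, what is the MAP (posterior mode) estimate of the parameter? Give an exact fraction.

obs 1: x=3 → posterior Gamma(5, 13/4)
obs 2: x=6 → posterior Gamma(11, 17/4)
obs 3: x=6 → posterior Gamma(17, 21/4)
obs 4: x=4 → posterior Gamma(21, 25/4)
obs 5: x=1 → posterior Gamma(22, 29/4)
obs 6: x=0 → posterior Gamma(22, 33/4)

28/11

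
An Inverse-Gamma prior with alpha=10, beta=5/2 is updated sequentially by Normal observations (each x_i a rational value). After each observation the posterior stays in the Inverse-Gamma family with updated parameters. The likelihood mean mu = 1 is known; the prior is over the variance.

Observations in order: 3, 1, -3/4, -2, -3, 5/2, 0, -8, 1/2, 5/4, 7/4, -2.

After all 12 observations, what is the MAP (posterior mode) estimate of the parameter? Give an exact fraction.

2099/544

obs 1: x=3 → posterior Inverse-Gamma(21/2, 9/2)
obs 2: x=1 → posterior Inverse-Gamma(11, 9/2)
obs 3: x=-3/4 → posterior Inverse-Gamma(23/2, 193/32)
obs 4: x=-2 → posterior Inverse-Gamma(12, 337/32)
obs 5: x=-3 → posterior Inverse-Gamma(25/2, 593/32)
obs 6: x=5/2 → posterior Inverse-Gamma(13, 629/32)
obs 7: x=0 → posterior Inverse-Gamma(27/2, 645/32)
obs 8: x=-8 → posterior Inverse-Gamma(14, 1941/32)
obs 9: x=1/2 → posterior Inverse-Gamma(29/2, 1945/32)
obs 10: x=5/4 → posterior Inverse-Gamma(15, 973/16)
obs 11: x=7/4 → posterior Inverse-Gamma(31/2, 1955/32)
obs 12: x=-2 → posterior Inverse-Gamma(16, 2099/32)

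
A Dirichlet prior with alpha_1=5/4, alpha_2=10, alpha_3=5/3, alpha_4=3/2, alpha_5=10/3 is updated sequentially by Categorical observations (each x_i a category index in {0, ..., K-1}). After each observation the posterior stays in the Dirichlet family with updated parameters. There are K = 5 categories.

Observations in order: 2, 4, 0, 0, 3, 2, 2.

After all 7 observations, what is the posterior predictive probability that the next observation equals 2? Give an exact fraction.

56/297

obs 1: x=2 → posterior Dirichlet(5/4, 10, 8/3, 3/2, 10/3)
obs 2: x=4 → posterior Dirichlet(5/4, 10, 8/3, 3/2, 13/3)
obs 3: x=0 → posterior Dirichlet(9/4, 10, 8/3, 3/2, 13/3)
obs 4: x=0 → posterior Dirichlet(13/4, 10, 8/3, 3/2, 13/3)
obs 5: x=3 → posterior Dirichlet(13/4, 10, 8/3, 5/2, 13/3)
obs 6: x=2 → posterior Dirichlet(13/4, 10, 11/3, 5/2, 13/3)
obs 7: x=2 → posterior Dirichlet(13/4, 10, 14/3, 5/2, 13/3)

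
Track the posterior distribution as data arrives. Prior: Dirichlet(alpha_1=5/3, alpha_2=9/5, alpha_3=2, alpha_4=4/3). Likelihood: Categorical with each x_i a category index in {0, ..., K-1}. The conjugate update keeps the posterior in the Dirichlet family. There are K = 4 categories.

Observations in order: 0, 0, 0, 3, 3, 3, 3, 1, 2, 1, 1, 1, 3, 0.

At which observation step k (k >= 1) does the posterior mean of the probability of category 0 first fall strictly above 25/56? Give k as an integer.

k = 3

obs 1: x=0 → posterior Dirichlet(8/3, 9/5, 2, 4/3)
obs 2: x=0 → posterior Dirichlet(11/3, 9/5, 2, 4/3)
obs 3: x=0 → posterior Dirichlet(14/3, 9/5, 2, 4/3)
obs 4: x=3 → posterior Dirichlet(14/3, 9/5, 2, 7/3)
obs 5: x=3 → posterior Dirichlet(14/3, 9/5, 2, 10/3)
obs 6: x=3 → posterior Dirichlet(14/3, 9/5, 2, 13/3)
obs 7: x=3 → posterior Dirichlet(14/3, 9/5, 2, 16/3)
obs 8: x=1 → posterior Dirichlet(14/3, 14/5, 2, 16/3)
obs 9: x=2 → posterior Dirichlet(14/3, 14/5, 3, 16/3)
obs 10: x=1 → posterior Dirichlet(14/3, 19/5, 3, 16/3)
obs 11: x=1 → posterior Dirichlet(14/3, 24/5, 3, 16/3)
obs 12: x=1 → posterior Dirichlet(14/3, 29/5, 3, 16/3)
obs 13: x=3 → posterior Dirichlet(14/3, 29/5, 3, 19/3)
obs 14: x=0 → posterior Dirichlet(17/3, 29/5, 3, 19/3)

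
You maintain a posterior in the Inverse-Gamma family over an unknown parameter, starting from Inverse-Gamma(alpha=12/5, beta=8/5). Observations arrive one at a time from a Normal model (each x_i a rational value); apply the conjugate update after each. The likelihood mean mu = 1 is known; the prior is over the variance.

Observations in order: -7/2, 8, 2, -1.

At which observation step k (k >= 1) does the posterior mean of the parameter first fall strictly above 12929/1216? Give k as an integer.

k = 2

obs 1: x=-7/2 → posterior Inverse-Gamma(29/10, 469/40)
obs 2: x=8 → posterior Inverse-Gamma(17/5, 1449/40)
obs 3: x=2 → posterior Inverse-Gamma(39/10, 1469/40)
obs 4: x=-1 → posterior Inverse-Gamma(22/5, 1549/40)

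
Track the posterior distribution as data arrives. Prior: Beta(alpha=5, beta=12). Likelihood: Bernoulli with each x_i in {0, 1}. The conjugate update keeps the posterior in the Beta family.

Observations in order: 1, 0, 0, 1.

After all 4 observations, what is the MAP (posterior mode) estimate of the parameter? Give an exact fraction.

obs 1: x=1 → posterior Beta(6, 12)
obs 2: x=0 → posterior Beta(6, 13)
obs 3: x=0 → posterior Beta(6, 14)
obs 4: x=1 → posterior Beta(7, 14)

6/19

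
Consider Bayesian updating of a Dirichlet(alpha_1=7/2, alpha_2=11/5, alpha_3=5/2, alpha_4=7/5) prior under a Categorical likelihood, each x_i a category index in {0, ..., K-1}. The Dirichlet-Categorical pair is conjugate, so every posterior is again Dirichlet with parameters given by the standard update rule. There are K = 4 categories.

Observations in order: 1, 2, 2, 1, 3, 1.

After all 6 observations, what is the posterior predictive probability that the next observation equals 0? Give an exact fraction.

obs 1: x=1 → posterior Dirichlet(7/2, 16/5, 5/2, 7/5)
obs 2: x=2 → posterior Dirichlet(7/2, 16/5, 7/2, 7/5)
obs 3: x=2 → posterior Dirichlet(7/2, 16/5, 9/2, 7/5)
obs 4: x=1 → posterior Dirichlet(7/2, 21/5, 9/2, 7/5)
obs 5: x=3 → posterior Dirichlet(7/2, 21/5, 9/2, 12/5)
obs 6: x=1 → posterior Dirichlet(7/2, 26/5, 9/2, 12/5)

35/156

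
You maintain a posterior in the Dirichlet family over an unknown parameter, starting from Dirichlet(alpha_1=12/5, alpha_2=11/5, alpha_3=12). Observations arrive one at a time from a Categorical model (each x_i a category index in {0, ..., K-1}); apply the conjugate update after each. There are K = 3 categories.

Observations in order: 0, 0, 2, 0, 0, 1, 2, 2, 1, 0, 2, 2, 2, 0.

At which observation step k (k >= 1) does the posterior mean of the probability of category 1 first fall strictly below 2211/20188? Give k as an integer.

obs 1: x=0 → posterior Dirichlet(17/5, 11/5, 12)
obs 2: x=0 → posterior Dirichlet(22/5, 11/5, 12)
obs 3: x=2 → posterior Dirichlet(22/5, 11/5, 13)
obs 4: x=0 → posterior Dirichlet(27/5, 11/5, 13)
obs 5: x=0 → posterior Dirichlet(32/5, 11/5, 13)
obs 6: x=1 → posterior Dirichlet(32/5, 16/5, 13)
obs 7: x=2 → posterior Dirichlet(32/5, 16/5, 14)
obs 8: x=2 → posterior Dirichlet(32/5, 16/5, 15)
obs 9: x=1 → posterior Dirichlet(32/5, 21/5, 15)
obs 10: x=0 → posterior Dirichlet(37/5, 21/5, 15)
obs 11: x=2 → posterior Dirichlet(37/5, 21/5, 16)
obs 12: x=2 → posterior Dirichlet(37/5, 21/5, 17)
obs 13: x=2 → posterior Dirichlet(37/5, 21/5, 18)
obs 14: x=0 → posterior Dirichlet(42/5, 21/5, 18)

k = 4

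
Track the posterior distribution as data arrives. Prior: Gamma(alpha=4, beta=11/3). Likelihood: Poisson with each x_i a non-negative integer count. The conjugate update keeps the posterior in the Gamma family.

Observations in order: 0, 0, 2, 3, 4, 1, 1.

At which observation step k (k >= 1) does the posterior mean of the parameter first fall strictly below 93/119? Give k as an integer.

obs 1: x=0 → posterior Gamma(4, 14/3)
obs 2: x=0 → posterior Gamma(4, 17/3)
obs 3: x=2 → posterior Gamma(6, 20/3)
obs 4: x=3 → posterior Gamma(9, 23/3)
obs 5: x=4 → posterior Gamma(13, 26/3)
obs 6: x=1 → posterior Gamma(14, 29/3)
obs 7: x=1 → posterior Gamma(15, 32/3)

k = 2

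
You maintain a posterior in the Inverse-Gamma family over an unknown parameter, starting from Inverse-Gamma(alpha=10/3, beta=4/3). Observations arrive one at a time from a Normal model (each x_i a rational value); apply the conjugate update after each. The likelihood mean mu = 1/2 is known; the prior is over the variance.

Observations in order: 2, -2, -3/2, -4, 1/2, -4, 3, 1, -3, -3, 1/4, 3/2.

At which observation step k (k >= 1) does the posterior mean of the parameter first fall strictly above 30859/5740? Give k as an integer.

obs 1: x=2 → posterior Inverse-Gamma(23/6, 59/24)
obs 2: x=-2 → posterior Inverse-Gamma(13/3, 67/12)
obs 3: x=-3/2 → posterior Inverse-Gamma(29/6, 91/12)
obs 4: x=-4 → posterior Inverse-Gamma(16/3, 425/24)
obs 5: x=1/2 → posterior Inverse-Gamma(35/6, 425/24)
obs 6: x=-4 → posterior Inverse-Gamma(19/3, 167/6)
obs 7: x=3 → posterior Inverse-Gamma(41/6, 743/24)
obs 8: x=1 → posterior Inverse-Gamma(22/3, 373/12)
obs 9: x=-3 → posterior Inverse-Gamma(47/6, 893/24)
obs 10: x=-3 → posterior Inverse-Gamma(25/3, 130/3)
obs 11: x=1/4 → posterior Inverse-Gamma(53/6, 4163/96)
obs 12: x=3/2 → posterior Inverse-Gamma(28/3, 4211/96)

k = 9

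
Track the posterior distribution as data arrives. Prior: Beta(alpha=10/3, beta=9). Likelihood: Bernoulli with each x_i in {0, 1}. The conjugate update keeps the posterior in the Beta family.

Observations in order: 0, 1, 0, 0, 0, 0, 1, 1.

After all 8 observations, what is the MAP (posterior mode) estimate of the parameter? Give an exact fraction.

16/55

obs 1: x=0 → posterior Beta(10/3, 10)
obs 2: x=1 → posterior Beta(13/3, 10)
obs 3: x=0 → posterior Beta(13/3, 11)
obs 4: x=0 → posterior Beta(13/3, 12)
obs 5: x=0 → posterior Beta(13/3, 13)
obs 6: x=0 → posterior Beta(13/3, 14)
obs 7: x=1 → posterior Beta(16/3, 14)
obs 8: x=1 → posterior Beta(19/3, 14)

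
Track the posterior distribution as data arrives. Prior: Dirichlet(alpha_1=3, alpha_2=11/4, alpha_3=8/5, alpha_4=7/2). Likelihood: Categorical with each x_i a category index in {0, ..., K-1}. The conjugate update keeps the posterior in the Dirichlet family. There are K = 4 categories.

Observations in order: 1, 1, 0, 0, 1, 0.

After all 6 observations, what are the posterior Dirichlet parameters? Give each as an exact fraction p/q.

obs 1: x=1 → posterior Dirichlet(3, 15/4, 8/5, 7/2)
obs 2: x=1 → posterior Dirichlet(3, 19/4, 8/5, 7/2)
obs 3: x=0 → posterior Dirichlet(4, 19/4, 8/5, 7/2)
obs 4: x=0 → posterior Dirichlet(5, 19/4, 8/5, 7/2)
obs 5: x=1 → posterior Dirichlet(5, 23/4, 8/5, 7/2)
obs 6: x=0 → posterior Dirichlet(6, 23/4, 8/5, 7/2)

alpha_1=6, alpha_2=23/4, alpha_3=8/5, alpha_4=7/2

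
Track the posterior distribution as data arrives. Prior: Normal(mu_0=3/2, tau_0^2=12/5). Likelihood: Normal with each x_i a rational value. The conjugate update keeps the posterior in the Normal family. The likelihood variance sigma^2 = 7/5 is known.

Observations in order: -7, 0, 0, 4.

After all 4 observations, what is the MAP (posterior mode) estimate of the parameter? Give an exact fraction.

-51/110

obs 1: x=-7 → posterior Normal(-147/38, 84/95)
obs 2: x=0 → posterior Normal(-147/62, 84/155)
obs 3: x=0 → posterior Normal(-147/86, 84/215)
obs 4: x=4 → posterior Normal(-51/110, 84/275)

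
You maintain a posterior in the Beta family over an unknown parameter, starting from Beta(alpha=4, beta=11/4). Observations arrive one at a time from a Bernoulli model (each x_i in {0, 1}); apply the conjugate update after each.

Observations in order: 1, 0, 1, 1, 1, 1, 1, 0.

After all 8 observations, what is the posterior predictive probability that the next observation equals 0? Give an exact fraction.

19/59

obs 1: x=1 → posterior Beta(5, 11/4)
obs 2: x=0 → posterior Beta(5, 15/4)
obs 3: x=1 → posterior Beta(6, 15/4)
obs 4: x=1 → posterior Beta(7, 15/4)
obs 5: x=1 → posterior Beta(8, 15/4)
obs 6: x=1 → posterior Beta(9, 15/4)
obs 7: x=1 → posterior Beta(10, 15/4)
obs 8: x=0 → posterior Beta(10, 19/4)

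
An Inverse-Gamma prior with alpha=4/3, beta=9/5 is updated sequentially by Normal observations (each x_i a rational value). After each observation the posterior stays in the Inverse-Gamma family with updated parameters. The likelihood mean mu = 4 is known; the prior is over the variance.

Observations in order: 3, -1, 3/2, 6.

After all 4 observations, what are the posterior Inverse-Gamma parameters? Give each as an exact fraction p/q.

alpha=10/3, beta=797/40

obs 1: x=3 → posterior Inverse-Gamma(11/6, 23/10)
obs 2: x=-1 → posterior Inverse-Gamma(7/3, 74/5)
obs 3: x=3/2 → posterior Inverse-Gamma(17/6, 717/40)
obs 4: x=6 → posterior Inverse-Gamma(10/3, 797/40)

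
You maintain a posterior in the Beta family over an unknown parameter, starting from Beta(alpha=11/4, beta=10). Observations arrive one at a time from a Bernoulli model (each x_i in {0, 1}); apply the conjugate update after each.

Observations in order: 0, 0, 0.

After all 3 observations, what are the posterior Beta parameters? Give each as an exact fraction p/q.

alpha=11/4, beta=13

obs 1: x=0 → posterior Beta(11/4, 11)
obs 2: x=0 → posterior Beta(11/4, 12)
obs 3: x=0 → posterior Beta(11/4, 13)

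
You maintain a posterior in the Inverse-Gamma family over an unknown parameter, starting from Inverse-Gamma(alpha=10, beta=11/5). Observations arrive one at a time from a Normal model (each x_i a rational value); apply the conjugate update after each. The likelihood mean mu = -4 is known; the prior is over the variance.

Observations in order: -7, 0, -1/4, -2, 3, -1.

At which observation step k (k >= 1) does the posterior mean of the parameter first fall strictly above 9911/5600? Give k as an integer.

k = 3

obs 1: x=-7 → posterior Inverse-Gamma(21/2, 67/10)
obs 2: x=0 → posterior Inverse-Gamma(11, 147/10)
obs 3: x=-1/4 → posterior Inverse-Gamma(23/2, 3477/160)
obs 4: x=-2 → posterior Inverse-Gamma(12, 3797/160)
obs 5: x=3 → posterior Inverse-Gamma(25/2, 7717/160)
obs 6: x=-1 → posterior Inverse-Gamma(13, 8437/160)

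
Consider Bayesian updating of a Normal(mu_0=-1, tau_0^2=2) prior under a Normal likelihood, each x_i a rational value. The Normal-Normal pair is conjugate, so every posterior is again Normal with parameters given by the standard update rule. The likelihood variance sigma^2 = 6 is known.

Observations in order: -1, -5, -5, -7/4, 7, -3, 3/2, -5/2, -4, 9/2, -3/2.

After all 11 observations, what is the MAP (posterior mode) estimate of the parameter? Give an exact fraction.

-55/56

obs 1: x=-1 → posterior Normal(-1, 3/2)
obs 2: x=-5 → posterior Normal(-9/5, 6/5)
obs 3: x=-5 → posterior Normal(-7/3, 1)
obs 4: x=-7/4 → posterior Normal(-9/4, 6/7)
obs 5: x=7 → posterior Normal(-35/32, 3/4)
obs 6: x=-3 → posterior Normal(-47/36, 2/3)
obs 7: x=3/2 → posterior Normal(-41/40, 3/5)
obs 8: x=-5/2 → posterior Normal(-51/44, 6/11)
obs 9: x=-4 → posterior Normal(-67/48, 1/2)
obs 10: x=9/2 → posterior Normal(-49/52, 6/13)
obs 11: x=-3/2 → posterior Normal(-55/56, 3/7)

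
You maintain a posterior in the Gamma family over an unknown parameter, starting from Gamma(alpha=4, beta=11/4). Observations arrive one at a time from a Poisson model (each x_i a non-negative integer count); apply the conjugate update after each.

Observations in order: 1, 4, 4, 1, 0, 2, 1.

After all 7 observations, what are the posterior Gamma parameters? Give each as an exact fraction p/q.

obs 1: x=1 → posterior Gamma(5, 15/4)
obs 2: x=4 → posterior Gamma(9, 19/4)
obs 3: x=4 → posterior Gamma(13, 23/4)
obs 4: x=1 → posterior Gamma(14, 27/4)
obs 5: x=0 → posterior Gamma(14, 31/4)
obs 6: x=2 → posterior Gamma(16, 35/4)
obs 7: x=1 → posterior Gamma(17, 39/4)

alpha=17, beta=39/4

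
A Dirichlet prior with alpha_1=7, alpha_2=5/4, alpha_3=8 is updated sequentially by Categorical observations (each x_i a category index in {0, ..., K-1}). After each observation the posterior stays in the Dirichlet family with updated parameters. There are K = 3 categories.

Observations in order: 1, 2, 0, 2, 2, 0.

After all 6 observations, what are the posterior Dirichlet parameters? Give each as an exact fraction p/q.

obs 1: x=1 → posterior Dirichlet(7, 9/4, 8)
obs 2: x=2 → posterior Dirichlet(7, 9/4, 9)
obs 3: x=0 → posterior Dirichlet(8, 9/4, 9)
obs 4: x=2 → posterior Dirichlet(8, 9/4, 10)
obs 5: x=2 → posterior Dirichlet(8, 9/4, 11)
obs 6: x=0 → posterior Dirichlet(9, 9/4, 11)

alpha_1=9, alpha_2=9/4, alpha_3=11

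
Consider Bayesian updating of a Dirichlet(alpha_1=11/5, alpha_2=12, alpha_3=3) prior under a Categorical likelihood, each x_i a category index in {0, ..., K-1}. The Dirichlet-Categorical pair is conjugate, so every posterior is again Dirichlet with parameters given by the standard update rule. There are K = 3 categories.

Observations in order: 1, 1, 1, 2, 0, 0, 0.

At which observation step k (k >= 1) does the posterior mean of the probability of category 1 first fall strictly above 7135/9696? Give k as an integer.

k = 3

obs 1: x=1 → posterior Dirichlet(11/5, 13, 3)
obs 2: x=1 → posterior Dirichlet(11/5, 14, 3)
obs 3: x=1 → posterior Dirichlet(11/5, 15, 3)
obs 4: x=2 → posterior Dirichlet(11/5, 15, 4)
obs 5: x=0 → posterior Dirichlet(16/5, 15, 4)
obs 6: x=0 → posterior Dirichlet(21/5, 15, 4)
obs 7: x=0 → posterior Dirichlet(26/5, 15, 4)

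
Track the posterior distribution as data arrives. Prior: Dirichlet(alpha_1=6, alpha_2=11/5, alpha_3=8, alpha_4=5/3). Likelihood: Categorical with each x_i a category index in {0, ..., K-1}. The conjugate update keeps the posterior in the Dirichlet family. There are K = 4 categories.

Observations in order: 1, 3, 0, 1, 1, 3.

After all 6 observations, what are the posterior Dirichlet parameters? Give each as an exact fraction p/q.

obs 1: x=1 → posterior Dirichlet(6, 16/5, 8, 5/3)
obs 2: x=3 → posterior Dirichlet(6, 16/5, 8, 8/3)
obs 3: x=0 → posterior Dirichlet(7, 16/5, 8, 8/3)
obs 4: x=1 → posterior Dirichlet(7, 21/5, 8, 8/3)
obs 5: x=1 → posterior Dirichlet(7, 26/5, 8, 8/3)
obs 6: x=3 → posterior Dirichlet(7, 26/5, 8, 11/3)

alpha_1=7, alpha_2=26/5, alpha_3=8, alpha_4=11/3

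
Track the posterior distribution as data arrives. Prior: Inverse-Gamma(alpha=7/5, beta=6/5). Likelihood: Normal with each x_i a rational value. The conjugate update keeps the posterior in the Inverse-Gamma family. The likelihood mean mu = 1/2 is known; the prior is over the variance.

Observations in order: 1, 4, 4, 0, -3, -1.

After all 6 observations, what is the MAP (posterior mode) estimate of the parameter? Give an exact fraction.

419/108

obs 1: x=1 → posterior Inverse-Gamma(19/10, 53/40)
obs 2: x=4 → posterior Inverse-Gamma(12/5, 149/20)
obs 3: x=4 → posterior Inverse-Gamma(29/10, 543/40)
obs 4: x=0 → posterior Inverse-Gamma(17/5, 137/10)
obs 5: x=-3 → posterior Inverse-Gamma(39/10, 793/40)
obs 6: x=-1 → posterior Inverse-Gamma(22/5, 419/20)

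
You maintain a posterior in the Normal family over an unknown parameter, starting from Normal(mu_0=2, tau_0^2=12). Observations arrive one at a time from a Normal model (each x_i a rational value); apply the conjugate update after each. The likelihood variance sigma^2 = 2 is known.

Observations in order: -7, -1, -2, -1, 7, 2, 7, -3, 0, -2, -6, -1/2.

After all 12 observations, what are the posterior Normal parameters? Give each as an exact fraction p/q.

mu_0=-37/73, tau_0^2=12/73

obs 1: x=-7 → posterior Normal(-40/7, 12/7)
obs 2: x=-1 → posterior Normal(-46/13, 12/13)
obs 3: x=-2 → posterior Normal(-58/19, 12/19)
obs 4: x=-1 → posterior Normal(-64/25, 12/25)
obs 5: x=7 → posterior Normal(-22/31, 12/31)
obs 6: x=2 → posterior Normal(-10/37, 12/37)
obs 7: x=7 → posterior Normal(32/43, 12/43)
obs 8: x=-3 → posterior Normal(2/7, 12/49)
obs 9: x=0 → posterior Normal(14/55, 12/55)
obs 10: x=-2 → posterior Normal(2/61, 12/61)
obs 11: x=-6 → posterior Normal(-34/67, 12/67)
obs 12: x=-1/2 → posterior Normal(-37/73, 12/73)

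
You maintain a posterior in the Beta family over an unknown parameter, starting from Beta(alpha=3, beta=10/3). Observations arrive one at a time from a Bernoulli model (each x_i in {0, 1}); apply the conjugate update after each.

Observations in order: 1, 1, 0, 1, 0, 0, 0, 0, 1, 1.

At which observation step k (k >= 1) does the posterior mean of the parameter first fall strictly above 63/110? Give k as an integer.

obs 1: x=1 → posterior Beta(4, 10/3)
obs 2: x=1 → posterior Beta(5, 10/3)
obs 3: x=0 → posterior Beta(5, 13/3)
obs 4: x=1 → posterior Beta(6, 13/3)
obs 5: x=0 → posterior Beta(6, 16/3)
obs 6: x=0 → posterior Beta(6, 19/3)
obs 7: x=0 → posterior Beta(6, 22/3)
obs 8: x=0 → posterior Beta(6, 25/3)
obs 9: x=1 → posterior Beta(7, 25/3)
obs 10: x=1 → posterior Beta(8, 25/3)

k = 2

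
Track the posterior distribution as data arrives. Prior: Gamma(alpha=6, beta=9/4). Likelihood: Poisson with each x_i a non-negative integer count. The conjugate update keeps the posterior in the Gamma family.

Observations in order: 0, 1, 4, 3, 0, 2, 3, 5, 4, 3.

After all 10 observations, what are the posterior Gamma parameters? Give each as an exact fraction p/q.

obs 1: x=0 → posterior Gamma(6, 13/4)
obs 2: x=1 → posterior Gamma(7, 17/4)
obs 3: x=4 → posterior Gamma(11, 21/4)
obs 4: x=3 → posterior Gamma(14, 25/4)
obs 5: x=0 → posterior Gamma(14, 29/4)
obs 6: x=2 → posterior Gamma(16, 33/4)
obs 7: x=3 → posterior Gamma(19, 37/4)
obs 8: x=5 → posterior Gamma(24, 41/4)
obs 9: x=4 → posterior Gamma(28, 45/4)
obs 10: x=3 → posterior Gamma(31, 49/4)

alpha=31, beta=49/4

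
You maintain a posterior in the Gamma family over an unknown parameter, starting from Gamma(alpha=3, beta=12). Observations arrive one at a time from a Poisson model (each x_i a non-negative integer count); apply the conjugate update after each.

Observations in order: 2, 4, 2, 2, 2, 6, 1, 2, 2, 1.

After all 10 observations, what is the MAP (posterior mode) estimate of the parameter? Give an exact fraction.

obs 1: x=2 → posterior Gamma(5, 13)
obs 2: x=4 → posterior Gamma(9, 14)
obs 3: x=2 → posterior Gamma(11, 15)
obs 4: x=2 → posterior Gamma(13, 16)
obs 5: x=2 → posterior Gamma(15, 17)
obs 6: x=6 → posterior Gamma(21, 18)
obs 7: x=1 → posterior Gamma(22, 19)
obs 8: x=2 → posterior Gamma(24, 20)
obs 9: x=2 → posterior Gamma(26, 21)
obs 10: x=1 → posterior Gamma(27, 22)

13/11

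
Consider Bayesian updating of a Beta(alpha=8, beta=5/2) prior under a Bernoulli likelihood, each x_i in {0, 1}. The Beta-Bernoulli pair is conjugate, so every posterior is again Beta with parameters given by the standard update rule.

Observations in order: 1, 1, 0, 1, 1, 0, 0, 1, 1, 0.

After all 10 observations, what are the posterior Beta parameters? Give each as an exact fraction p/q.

obs 1: x=1 → posterior Beta(9, 5/2)
obs 2: x=1 → posterior Beta(10, 5/2)
obs 3: x=0 → posterior Beta(10, 7/2)
obs 4: x=1 → posterior Beta(11, 7/2)
obs 5: x=1 → posterior Beta(12, 7/2)
obs 6: x=0 → posterior Beta(12, 9/2)
obs 7: x=0 → posterior Beta(12, 11/2)
obs 8: x=1 → posterior Beta(13, 11/2)
obs 9: x=1 → posterior Beta(14, 11/2)
obs 10: x=0 → posterior Beta(14, 13/2)

alpha=14, beta=13/2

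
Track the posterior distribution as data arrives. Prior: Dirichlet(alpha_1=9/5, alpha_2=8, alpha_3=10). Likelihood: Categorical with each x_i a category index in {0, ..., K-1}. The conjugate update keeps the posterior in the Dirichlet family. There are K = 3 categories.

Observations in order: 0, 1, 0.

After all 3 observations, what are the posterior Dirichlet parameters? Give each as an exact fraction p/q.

obs 1: x=0 → posterior Dirichlet(14/5, 8, 10)
obs 2: x=1 → posterior Dirichlet(14/5, 9, 10)
obs 3: x=0 → posterior Dirichlet(19/5, 9, 10)

alpha_1=19/5, alpha_2=9, alpha_3=10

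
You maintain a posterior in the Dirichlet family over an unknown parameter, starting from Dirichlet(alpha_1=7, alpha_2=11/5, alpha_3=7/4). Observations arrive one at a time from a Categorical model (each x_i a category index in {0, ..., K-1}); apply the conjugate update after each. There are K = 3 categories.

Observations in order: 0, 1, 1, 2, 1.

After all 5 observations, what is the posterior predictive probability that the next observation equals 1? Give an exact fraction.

obs 1: x=0 → posterior Dirichlet(8, 11/5, 7/4)
obs 2: x=1 → posterior Dirichlet(8, 16/5, 7/4)
obs 3: x=1 → posterior Dirichlet(8, 21/5, 7/4)
obs 4: x=2 → posterior Dirichlet(8, 21/5, 11/4)
obs 5: x=1 → posterior Dirichlet(8, 26/5, 11/4)

104/319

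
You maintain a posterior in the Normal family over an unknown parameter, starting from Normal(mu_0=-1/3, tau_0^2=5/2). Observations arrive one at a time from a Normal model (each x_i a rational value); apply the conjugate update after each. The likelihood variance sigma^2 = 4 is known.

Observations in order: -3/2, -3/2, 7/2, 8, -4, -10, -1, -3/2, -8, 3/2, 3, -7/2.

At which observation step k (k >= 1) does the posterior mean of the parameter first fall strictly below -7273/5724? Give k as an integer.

k = 9

obs 1: x=-3/2 → posterior Normal(-61/78, 20/13)
obs 2: x=-3/2 → posterior Normal(-53/54, 10/9)
obs 3: x=7/2 → posterior Normal(-1/138, 20/23)
obs 4: x=8 → posterior Normal(239/168, 5/7)
obs 5: x=-4 → posterior Normal(119/198, 20/33)
obs 6: x=-10 → posterior Normal(-181/228, 10/19)
obs 7: x=-1 → posterior Normal(-211/258, 20/43)
obs 8: x=-3/2 → posterior Normal(-8/9, 5/12)
obs 9: x=-8 → posterior Normal(-248/159, 20/53)
obs 10: x=3/2 → posterior Normal(-451/348, 10/29)
obs 11: x=3 → posterior Normal(-361/378, 20/63)
obs 12: x=-7/2 → posterior Normal(-233/204, 5/17)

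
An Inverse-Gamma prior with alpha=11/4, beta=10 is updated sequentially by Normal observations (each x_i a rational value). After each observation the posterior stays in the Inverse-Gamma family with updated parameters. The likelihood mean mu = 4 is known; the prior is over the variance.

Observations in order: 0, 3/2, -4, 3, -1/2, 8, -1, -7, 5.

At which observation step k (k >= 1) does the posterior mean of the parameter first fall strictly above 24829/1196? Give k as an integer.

k = 8

obs 1: x=0 → posterior Inverse-Gamma(13/4, 18)
obs 2: x=3/2 → posterior Inverse-Gamma(15/4, 169/8)
obs 3: x=-4 → posterior Inverse-Gamma(17/4, 425/8)
obs 4: x=3 → posterior Inverse-Gamma(19/4, 429/8)
obs 5: x=-1/2 → posterior Inverse-Gamma(21/4, 255/4)
obs 6: x=8 → posterior Inverse-Gamma(23/4, 287/4)
obs 7: x=-1 → posterior Inverse-Gamma(25/4, 337/4)
obs 8: x=-7 → posterior Inverse-Gamma(27/4, 579/4)
obs 9: x=5 → posterior Inverse-Gamma(29/4, 581/4)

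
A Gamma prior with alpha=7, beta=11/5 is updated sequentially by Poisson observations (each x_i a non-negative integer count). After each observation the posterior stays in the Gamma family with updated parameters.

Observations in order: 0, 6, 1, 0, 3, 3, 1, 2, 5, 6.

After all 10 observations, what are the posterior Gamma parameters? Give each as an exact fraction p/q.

alpha=34, beta=61/5

obs 1: x=0 → posterior Gamma(7, 16/5)
obs 2: x=6 → posterior Gamma(13, 21/5)
obs 3: x=1 → posterior Gamma(14, 26/5)
obs 4: x=0 → posterior Gamma(14, 31/5)
obs 5: x=3 → posterior Gamma(17, 36/5)
obs 6: x=3 → posterior Gamma(20, 41/5)
obs 7: x=1 → posterior Gamma(21, 46/5)
obs 8: x=2 → posterior Gamma(23, 51/5)
obs 9: x=5 → posterior Gamma(28, 56/5)
obs 10: x=6 → posterior Gamma(34, 61/5)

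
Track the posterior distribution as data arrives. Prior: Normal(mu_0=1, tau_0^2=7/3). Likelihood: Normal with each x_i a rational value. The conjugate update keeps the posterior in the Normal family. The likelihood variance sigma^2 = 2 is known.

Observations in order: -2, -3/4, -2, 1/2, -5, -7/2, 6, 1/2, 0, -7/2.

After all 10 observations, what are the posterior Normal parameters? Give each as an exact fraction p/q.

mu_0=-249/304, tau_0^2=7/38

obs 1: x=-2 → posterior Normal(-8/13, 14/13)
obs 2: x=-3/4 → posterior Normal(-53/80, 7/10)
obs 3: x=-2 → posterior Normal(-109/108, 14/27)
obs 4: x=1/2 → posterior Normal(-95/136, 7/17)
obs 5: x=-5 → posterior Normal(-235/164, 14/41)
obs 6: x=-7/2 → posterior Normal(-111/64, 7/24)
obs 7: x=6 → posterior Normal(-3/4, 14/55)
obs 8: x=1/2 → posterior Normal(-151/248, 7/31)
obs 9: x=0 → posterior Normal(-151/276, 14/69)
obs 10: x=-7/2 → posterior Normal(-249/304, 7/38)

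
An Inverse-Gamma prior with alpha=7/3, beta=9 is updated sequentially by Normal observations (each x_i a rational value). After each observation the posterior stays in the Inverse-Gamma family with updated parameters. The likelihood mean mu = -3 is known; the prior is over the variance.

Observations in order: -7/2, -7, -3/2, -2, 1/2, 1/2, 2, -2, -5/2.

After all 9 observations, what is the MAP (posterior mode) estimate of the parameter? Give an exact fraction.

1059/188

obs 1: x=-7/2 → posterior Inverse-Gamma(17/6, 73/8)
obs 2: x=-7 → posterior Inverse-Gamma(10/3, 137/8)
obs 3: x=-3/2 → posterior Inverse-Gamma(23/6, 73/4)
obs 4: x=-2 → posterior Inverse-Gamma(13/3, 75/4)
obs 5: x=1/2 → posterior Inverse-Gamma(29/6, 199/8)
obs 6: x=1/2 → posterior Inverse-Gamma(16/3, 31)
obs 7: x=2 → posterior Inverse-Gamma(35/6, 87/2)
obs 8: x=-2 → posterior Inverse-Gamma(19/3, 44)
obs 9: x=-5/2 → posterior Inverse-Gamma(41/6, 353/8)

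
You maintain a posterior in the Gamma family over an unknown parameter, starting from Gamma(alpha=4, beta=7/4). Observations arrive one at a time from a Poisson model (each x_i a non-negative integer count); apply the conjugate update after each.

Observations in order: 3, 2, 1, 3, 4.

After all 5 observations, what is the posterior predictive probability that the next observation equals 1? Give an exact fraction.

146451189489137928109130796/699053619999045038539170241

obs 1: x=3 → posterior Gamma(7, 11/4)
obs 2: x=2 → posterior Gamma(9, 15/4)
obs 3: x=1 → posterior Gamma(10, 19/4)
obs 4: x=3 → posterior Gamma(13, 23/4)
obs 5: x=4 → posterior Gamma(17, 27/4)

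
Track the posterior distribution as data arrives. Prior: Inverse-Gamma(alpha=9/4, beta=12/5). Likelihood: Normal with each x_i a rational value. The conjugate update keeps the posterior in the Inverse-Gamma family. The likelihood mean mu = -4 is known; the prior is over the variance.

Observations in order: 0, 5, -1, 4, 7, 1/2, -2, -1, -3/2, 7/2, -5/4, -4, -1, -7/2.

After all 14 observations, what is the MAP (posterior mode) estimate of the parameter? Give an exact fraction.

32669/1640

obs 1: x=0 → posterior Inverse-Gamma(11/4, 52/5)
obs 2: x=5 → posterior Inverse-Gamma(13/4, 509/10)
obs 3: x=-1 → posterior Inverse-Gamma(15/4, 277/5)
obs 4: x=4 → posterior Inverse-Gamma(17/4, 437/5)
obs 5: x=7 → posterior Inverse-Gamma(19/4, 1479/10)
obs 6: x=1/2 → posterior Inverse-Gamma(21/4, 6321/40)
obs 7: x=-2 → posterior Inverse-Gamma(23/4, 6401/40)
obs 8: x=-1 → posterior Inverse-Gamma(25/4, 6581/40)
obs 9: x=-3/2 → posterior Inverse-Gamma(27/4, 3353/20)
obs 10: x=7/2 → posterior Inverse-Gamma(29/4, 7831/40)
obs 11: x=-5/4 → posterior Inverse-Gamma(31/4, 31929/160)
obs 12: x=-4 → posterior Inverse-Gamma(33/4, 31929/160)
obs 13: x=-1 → posterior Inverse-Gamma(35/4, 32649/160)
obs 14: x=-7/2 → posterior Inverse-Gamma(37/4, 32669/160)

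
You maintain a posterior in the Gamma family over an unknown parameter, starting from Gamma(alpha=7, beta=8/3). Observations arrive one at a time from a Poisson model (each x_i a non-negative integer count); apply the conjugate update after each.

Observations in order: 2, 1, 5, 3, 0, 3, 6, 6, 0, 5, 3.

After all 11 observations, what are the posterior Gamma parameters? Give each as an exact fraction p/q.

alpha=41, beta=41/3

obs 1: x=2 → posterior Gamma(9, 11/3)
obs 2: x=1 → posterior Gamma(10, 14/3)
obs 3: x=5 → posterior Gamma(15, 17/3)
obs 4: x=3 → posterior Gamma(18, 20/3)
obs 5: x=0 → posterior Gamma(18, 23/3)
obs 6: x=3 → posterior Gamma(21, 26/3)
obs 7: x=6 → posterior Gamma(27, 29/3)
obs 8: x=6 → posterior Gamma(33, 32/3)
obs 9: x=0 → posterior Gamma(33, 35/3)
obs 10: x=5 → posterior Gamma(38, 38/3)
obs 11: x=3 → posterior Gamma(41, 41/3)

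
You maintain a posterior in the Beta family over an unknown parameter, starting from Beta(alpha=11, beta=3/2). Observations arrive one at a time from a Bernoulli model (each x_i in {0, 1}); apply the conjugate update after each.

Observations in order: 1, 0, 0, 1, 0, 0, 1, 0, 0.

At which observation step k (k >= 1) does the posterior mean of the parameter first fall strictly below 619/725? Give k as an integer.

k = 2

obs 1: x=1 → posterior Beta(12, 3/2)
obs 2: x=0 → posterior Beta(12, 5/2)
obs 3: x=0 → posterior Beta(12, 7/2)
obs 4: x=1 → posterior Beta(13, 7/2)
obs 5: x=0 → posterior Beta(13, 9/2)
obs 6: x=0 → posterior Beta(13, 11/2)
obs 7: x=1 → posterior Beta(14, 11/2)
obs 8: x=0 → posterior Beta(14, 13/2)
obs 9: x=0 → posterior Beta(14, 15/2)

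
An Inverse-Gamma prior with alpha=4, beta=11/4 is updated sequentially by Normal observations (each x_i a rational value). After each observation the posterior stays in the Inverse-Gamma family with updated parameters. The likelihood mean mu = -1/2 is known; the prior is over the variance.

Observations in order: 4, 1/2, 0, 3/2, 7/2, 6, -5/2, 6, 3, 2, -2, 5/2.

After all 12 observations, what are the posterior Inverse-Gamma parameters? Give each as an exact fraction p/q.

alpha=10, beta=661/8

obs 1: x=4 → posterior Inverse-Gamma(9/2, 103/8)
obs 2: x=1/2 → posterior Inverse-Gamma(5, 107/8)
obs 3: x=0 → posterior Inverse-Gamma(11/2, 27/2)
obs 4: x=3/2 → posterior Inverse-Gamma(6, 31/2)
obs 5: x=7/2 → posterior Inverse-Gamma(13/2, 47/2)
obs 6: x=6 → posterior Inverse-Gamma(7, 357/8)
obs 7: x=-5/2 → posterior Inverse-Gamma(15/2, 373/8)
obs 8: x=6 → posterior Inverse-Gamma(8, 271/4)
obs 9: x=3 → posterior Inverse-Gamma(17/2, 591/8)
obs 10: x=2 → posterior Inverse-Gamma(9, 77)
obs 11: x=-2 → posterior Inverse-Gamma(19/2, 625/8)
obs 12: x=5/2 → posterior Inverse-Gamma(10, 661/8)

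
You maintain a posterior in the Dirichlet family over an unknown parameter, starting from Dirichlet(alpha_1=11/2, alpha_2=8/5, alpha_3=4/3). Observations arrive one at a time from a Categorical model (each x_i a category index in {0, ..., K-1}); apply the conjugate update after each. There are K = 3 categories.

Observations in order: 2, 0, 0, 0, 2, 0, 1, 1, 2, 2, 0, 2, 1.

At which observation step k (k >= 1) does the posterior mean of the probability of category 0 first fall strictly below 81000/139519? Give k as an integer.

obs 1: x=2 → posterior Dirichlet(11/2, 8/5, 7/3)
obs 2: x=0 → posterior Dirichlet(13/2, 8/5, 7/3)
obs 3: x=0 → posterior Dirichlet(15/2, 8/5, 7/3)
obs 4: x=0 → posterior Dirichlet(17/2, 8/5, 7/3)
obs 5: x=2 → posterior Dirichlet(17/2, 8/5, 10/3)
obs 6: x=0 → posterior Dirichlet(19/2, 8/5, 10/3)
obs 7: x=1 → posterior Dirichlet(19/2, 13/5, 10/3)
obs 8: x=1 → posterior Dirichlet(19/2, 18/5, 10/3)
obs 9: x=2 → posterior Dirichlet(19/2, 18/5, 13/3)
obs 10: x=2 → posterior Dirichlet(19/2, 18/5, 16/3)
obs 11: x=0 → posterior Dirichlet(21/2, 18/5, 16/3)
obs 12: x=2 → posterior Dirichlet(21/2, 18/5, 19/3)
obs 13: x=1 → posterior Dirichlet(21/2, 23/5, 19/3)

k = 8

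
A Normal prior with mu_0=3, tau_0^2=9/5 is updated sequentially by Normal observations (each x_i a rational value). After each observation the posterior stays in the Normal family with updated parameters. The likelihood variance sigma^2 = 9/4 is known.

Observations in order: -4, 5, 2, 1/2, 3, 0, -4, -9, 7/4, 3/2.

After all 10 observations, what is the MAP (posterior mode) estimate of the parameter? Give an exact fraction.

obs 1: x=-4 → posterior Normal(-1/9, 1)
obs 2: x=5 → posterior Normal(19/13, 9/13)
obs 3: x=2 → posterior Normal(27/17, 9/17)
obs 4: x=1/2 → posterior Normal(29/21, 3/7)
obs 5: x=3 → posterior Normal(41/25, 9/25)
obs 6: x=0 → posterior Normal(41/29, 9/29)
obs 7: x=-4 → posterior Normal(25/33, 3/11)
obs 8: x=-9 → posterior Normal(-11/37, 9/37)
obs 9: x=7/4 → posterior Normal(-4/41, 9/41)
obs 10: x=3/2 → posterior Normal(2/45, 1/5)

2/45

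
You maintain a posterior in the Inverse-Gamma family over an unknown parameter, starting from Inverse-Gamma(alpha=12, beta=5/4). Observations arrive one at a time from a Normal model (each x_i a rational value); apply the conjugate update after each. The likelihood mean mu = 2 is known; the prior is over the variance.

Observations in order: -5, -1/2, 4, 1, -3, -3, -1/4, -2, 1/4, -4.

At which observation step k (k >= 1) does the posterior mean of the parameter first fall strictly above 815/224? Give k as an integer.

obs 1: x=-5 → posterior Inverse-Gamma(25/2, 103/4)
obs 2: x=-1/2 → posterior Inverse-Gamma(13, 231/8)
obs 3: x=4 → posterior Inverse-Gamma(27/2, 247/8)
obs 4: x=1 → posterior Inverse-Gamma(14, 251/8)
obs 5: x=-3 → posterior Inverse-Gamma(29/2, 351/8)
obs 6: x=-3 → posterior Inverse-Gamma(15, 451/8)
obs 7: x=-1/4 → posterior Inverse-Gamma(31/2, 1885/32)
obs 8: x=-2 → posterior Inverse-Gamma(16, 2141/32)
obs 9: x=1/4 → posterior Inverse-Gamma(33/2, 1095/16)
obs 10: x=-4 → posterior Inverse-Gamma(17, 1383/16)

k = 6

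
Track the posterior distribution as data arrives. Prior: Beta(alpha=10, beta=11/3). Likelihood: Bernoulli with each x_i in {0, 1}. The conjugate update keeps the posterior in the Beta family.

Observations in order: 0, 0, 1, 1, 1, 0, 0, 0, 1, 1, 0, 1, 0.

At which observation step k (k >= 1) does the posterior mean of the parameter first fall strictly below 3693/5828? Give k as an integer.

obs 1: x=0 → posterior Beta(10, 14/3)
obs 2: x=0 → posterior Beta(10, 17/3)
obs 3: x=1 → posterior Beta(11, 17/3)
obs 4: x=1 → posterior Beta(12, 17/3)
obs 5: x=1 → posterior Beta(13, 17/3)
obs 6: x=0 → posterior Beta(13, 20/3)
obs 7: x=0 → posterior Beta(13, 23/3)
obs 8: x=0 → posterior Beta(13, 26/3)
obs 9: x=1 → posterior Beta(14, 26/3)
obs 10: x=1 → posterior Beta(15, 26/3)
obs 11: x=0 → posterior Beta(15, 29/3)
obs 12: x=1 → posterior Beta(16, 29/3)
obs 13: x=0 → posterior Beta(16, 32/3)

k = 7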